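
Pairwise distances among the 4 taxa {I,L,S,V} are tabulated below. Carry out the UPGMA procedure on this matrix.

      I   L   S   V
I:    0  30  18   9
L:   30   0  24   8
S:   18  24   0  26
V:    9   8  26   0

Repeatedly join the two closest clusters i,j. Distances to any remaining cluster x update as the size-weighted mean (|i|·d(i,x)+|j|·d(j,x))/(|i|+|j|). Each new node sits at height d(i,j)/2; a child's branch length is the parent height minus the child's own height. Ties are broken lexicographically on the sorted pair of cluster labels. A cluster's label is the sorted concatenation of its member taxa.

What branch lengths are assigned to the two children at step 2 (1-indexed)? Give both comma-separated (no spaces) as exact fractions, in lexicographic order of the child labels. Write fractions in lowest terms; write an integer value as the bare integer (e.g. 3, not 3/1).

9,9

iteration 1: select L,V (d=8); attach at lengths (4, 4); label the merged cluster LV
  updated: d(I,LV)=39/2, d(LV,S)=25
iteration 2: select I,S (d=18); attach at lengths (9, 9); label the merged cluster IS
  updated: d(IS,LV)=89/4
iteration 3: select IS,LV (d=89/4); attach at lengths (17/8, 57/8); label the merged cluster ILSV
final tree: ((I:9,S:9):17/8,(L:4,V:4):57/8)
total length: 141/4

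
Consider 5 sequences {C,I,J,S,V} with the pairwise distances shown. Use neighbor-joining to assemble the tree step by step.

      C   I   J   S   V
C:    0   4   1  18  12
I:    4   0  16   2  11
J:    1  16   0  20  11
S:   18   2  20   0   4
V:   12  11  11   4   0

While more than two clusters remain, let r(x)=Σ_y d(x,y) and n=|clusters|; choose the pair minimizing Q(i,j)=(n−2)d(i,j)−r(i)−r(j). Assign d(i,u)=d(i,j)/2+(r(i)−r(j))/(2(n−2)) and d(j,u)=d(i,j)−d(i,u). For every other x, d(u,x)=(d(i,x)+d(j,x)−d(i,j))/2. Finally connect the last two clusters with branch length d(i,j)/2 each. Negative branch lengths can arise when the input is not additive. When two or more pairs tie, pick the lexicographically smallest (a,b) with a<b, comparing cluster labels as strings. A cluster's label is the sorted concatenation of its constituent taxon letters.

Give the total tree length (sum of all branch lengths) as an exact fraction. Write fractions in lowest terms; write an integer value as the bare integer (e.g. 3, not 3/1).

73/4

step 1: merge (C,J) at d=1, Q=-80; branch lengths C→-5/3, J→8/3; new cluster CJ
  updated: d(CJ,I)=19/2, d(CJ,S)=37/2, d(CJ,V)=11
step 2: merge (CJ,V) at d=11, Q=-43; branch lengths CJ→35/4, V→9/4; new cluster CJV
  updated: d(CJV,I)=19/4, d(CJV,S)=23/4
step 3: merge (CJV,I) at d=19/4, Q=-25/2; branch lengths CJV→17/4, I→1/2; new cluster CIJV
  updated: d(CIJV,S)=3/2
step 4: merge (CIJV,S) at d=3/2; branch lengths CIJV→3/4, S→3/4; new cluster CIJSV
final tree: ((((C:-5/3,J:8/3):35/4,V:9/4):17/4,I:1/2):3/4,S:3/4)
total length: 73/4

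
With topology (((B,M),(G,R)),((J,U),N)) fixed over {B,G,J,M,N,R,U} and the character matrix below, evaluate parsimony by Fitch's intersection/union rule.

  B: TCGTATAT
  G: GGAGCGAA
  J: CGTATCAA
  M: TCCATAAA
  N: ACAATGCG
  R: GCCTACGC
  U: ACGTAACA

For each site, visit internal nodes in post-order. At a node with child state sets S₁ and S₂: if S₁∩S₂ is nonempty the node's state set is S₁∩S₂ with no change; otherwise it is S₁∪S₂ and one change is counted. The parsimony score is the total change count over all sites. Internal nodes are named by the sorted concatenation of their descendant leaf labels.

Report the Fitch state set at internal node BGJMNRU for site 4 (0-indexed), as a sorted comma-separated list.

A,T

BM@0: {T} ∩ {T} = {T} (intersection, +0)
GR@0: {G} ∩ {G} = {G} (intersection, +0)
BGMR@0: {T} ∪ {G} = {G,T} (union, +1)
JU@0: {C} ∪ {A} = {A,C} (union, +1)
JNU@0: {A,C} ∩ {A} = {A} (intersection, +0)
BGJMNRU@0: {G,T} ∪ {A} = {A,G,T} (union, +1)
BM@1: {C} ∩ {C} = {C} (intersection, +0)
GR@1: {G} ∪ {C} = {C,G} (union, +1)
BGMR@1: {C} ∩ {C,G} = {C} (intersection, +0)
JU@1: {G} ∪ {C} = {C,G} (union, +1)
JNU@1: {C,G} ∩ {C} = {C} (intersection, +0)
BGJMNRU@1: {C} ∩ {C} = {C} (intersection, +0)
BM@2: {G} ∪ {C} = {C,G} (union, +1)
GR@2: {A} ∪ {C} = {A,C} (union, +1)
BGMR@2: {C,G} ∩ {A,C} = {C} (intersection, +0)
JU@2: {T} ∪ {G} = {G,T} (union, +1)
JNU@2: {G,T} ∪ {A} = {A,G,T} (union, +1)
BGJMNRU@2: {C} ∪ {A,G,T} = {A,C,G,T} (union, +1)
BM@3: {T} ∪ {A} = {A,T} (union, +1)
GR@3: {G} ∪ {T} = {G,T} (union, +1)
BGMR@3: {A,T} ∩ {G,T} = {T} (intersection, +0)
JU@3: {A} ∪ {T} = {A,T} (union, +1)
JNU@3: {A,T} ∩ {A} = {A} (intersection, +0)
BGJMNRU@3: {T} ∪ {A} = {A,T} (union, +1)
BM@4: {A} ∪ {T} = {A,T} (union, +1)
GR@4: {C} ∪ {A} = {A,C} (union, +1)
BGMR@4: {A,T} ∩ {A,C} = {A} (intersection, +0)
JU@4: {T} ∪ {A} = {A,T} (union, +1)
JNU@4: {A,T} ∩ {T} = {T} (intersection, +0)
BGJMNRU@4: {A} ∪ {T} = {A,T} (union, +1)
BM@5: {T} ∪ {A} = {A,T} (union, +1)
GR@5: {G} ∪ {C} = {C,G} (union, +1)
BGMR@5: {A,T} ∪ {C,G} = {A,C,G,T} (union, +1)
JU@5: {C} ∪ {A} = {A,C} (union, +1)
JNU@5: {A,C} ∪ {G} = {A,C,G} (union, +1)
BGJMNRU@5: {A,C,G,T} ∩ {A,C,G} = {A,C,G} (intersection, +0)
BM@6: {A} ∩ {A} = {A} (intersection, +0)
GR@6: {A} ∪ {G} = {A,G} (union, +1)
BGMR@6: {A} ∩ {A,G} = {A} (intersection, +0)
JU@6: {A} ∪ {C} = {A,C} (union, +1)
JNU@6: {A,C} ∩ {C} = {C} (intersection, +0)
BGJMNRU@6: {A} ∪ {C} = {A,C} (union, +1)
BM@7: {T} ∪ {A} = {A,T} (union, +1)
GR@7: {A} ∪ {C} = {A,C} (union, +1)
BGMR@7: {A,T} ∩ {A,C} = {A} (intersection, +0)
JU@7: {A} ∩ {A} = {A} (intersection, +0)
JNU@7: {A} ∪ {G} = {A,G} (union, +1)
BGJMNRU@7: {A} ∩ {A,G} = {A} (intersection, +0)
per-site changes: [3, 2, 5, 4, 4, 5, 3, 3]; total = 29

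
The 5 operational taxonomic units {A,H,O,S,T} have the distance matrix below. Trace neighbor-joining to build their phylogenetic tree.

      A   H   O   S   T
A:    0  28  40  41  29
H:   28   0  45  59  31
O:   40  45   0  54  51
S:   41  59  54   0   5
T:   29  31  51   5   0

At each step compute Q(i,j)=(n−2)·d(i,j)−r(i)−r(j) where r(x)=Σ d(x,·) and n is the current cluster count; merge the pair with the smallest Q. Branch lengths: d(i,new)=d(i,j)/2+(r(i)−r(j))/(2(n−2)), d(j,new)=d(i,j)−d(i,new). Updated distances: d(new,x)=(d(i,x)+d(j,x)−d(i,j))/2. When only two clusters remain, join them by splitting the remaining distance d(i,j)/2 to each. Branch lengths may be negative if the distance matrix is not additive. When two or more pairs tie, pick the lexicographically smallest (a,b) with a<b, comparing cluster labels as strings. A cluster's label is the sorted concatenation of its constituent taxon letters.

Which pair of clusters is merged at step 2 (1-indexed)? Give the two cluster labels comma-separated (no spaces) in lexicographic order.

A,ST

step 1: merge (S,T) at d=5, Q=-260; branch lengths S→29/3, T→-14/3; new cluster ST
  updated: d(A,ST)=65/2, d(H,ST)=85/2, d(O,ST)=50
step 2: merge (A,ST) at d=65/2, Q=-321/2; branch lengths A→81/8, ST→179/8; new cluster AST
  updated: d(AST,H)=19, d(AST,O)=115/4
step 3: merge (AST,H) at d=19, Q=-371/4; branch lengths AST→11/8, H→141/8; new cluster AHST
  updated: d(AHST,O)=219/8
step 4: merge (AHST,O) at d=219/8; branch lengths AHST→219/16, O→219/16; new cluster AHOST
final tree: (((A:81/8,(S:29/3,T:-14/3):179/8):11/8,H:141/8):219/16,O:219/16)
total length: 671/8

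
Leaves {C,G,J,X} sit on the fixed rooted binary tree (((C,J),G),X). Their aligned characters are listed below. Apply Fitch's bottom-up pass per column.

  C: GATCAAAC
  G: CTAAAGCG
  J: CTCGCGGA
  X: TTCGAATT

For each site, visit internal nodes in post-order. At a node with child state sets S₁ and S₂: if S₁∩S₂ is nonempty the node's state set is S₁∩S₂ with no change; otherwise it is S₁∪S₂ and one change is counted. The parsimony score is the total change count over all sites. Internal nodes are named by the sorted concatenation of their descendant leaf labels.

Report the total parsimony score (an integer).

16

site 0, node CJ: C={G} ∪ J={C} → {C,G} (+1)
site 0, node CGJ: CJ={C,G} ∩ G={C} → {C} (+0)
site 0, node CGJX: CGJ={C} ∪ X={T} → {C,T} (+1)
site 1, node CJ: C={A} ∪ J={T} → {A,T} (+1)
site 1, node CGJ: CJ={A,T} ∩ G={T} → {T} (+0)
site 1, node CGJX: CGJ={T} ∩ X={T} → {T} (+0)
site 2, node CJ: C={T} ∪ J={C} → {C,T} (+1)
site 2, node CGJ: CJ={C,T} ∪ G={A} → {A,C,T} (+1)
site 2, node CGJX: CGJ={A,C,T} ∩ X={C} → {C} (+0)
site 3, node CJ: C={C} ∪ J={G} → {C,G} (+1)
site 3, node CGJ: CJ={C,G} ∪ G={A} → {A,C,G} (+1)
site 3, node CGJX: CGJ={A,C,G} ∩ X={G} → {G} (+0)
site 4, node CJ: C={A} ∪ J={C} → {A,C} (+1)
site 4, node CGJ: CJ={A,C} ∩ G={A} → {A} (+0)
site 4, node CGJX: CGJ={A} ∩ X={A} → {A} (+0)
site 5, node CJ: C={A} ∪ J={G} → {A,G} (+1)
site 5, node CGJ: CJ={A,G} ∩ G={G} → {G} (+0)
site 5, node CGJX: CGJ={G} ∪ X={A} → {A,G} (+1)
site 6, node CJ: C={A} ∪ J={G} → {A,G} (+1)
site 6, node CGJ: CJ={A,G} ∪ G={C} → {A,C,G} (+1)
site 6, node CGJX: CGJ={A,C,G} ∪ X={T} → {A,C,G,T} (+1)
site 7, node CJ: C={C} ∪ J={A} → {A,C} (+1)
site 7, node CGJ: CJ={A,C} ∪ G={G} → {A,C,G} (+1)
site 7, node CGJX: CGJ={A,C,G} ∪ X={T} → {A,C,G,T} (+1)
per-site changes: [2, 1, 2, 2, 1, 2, 3, 3]; total = 16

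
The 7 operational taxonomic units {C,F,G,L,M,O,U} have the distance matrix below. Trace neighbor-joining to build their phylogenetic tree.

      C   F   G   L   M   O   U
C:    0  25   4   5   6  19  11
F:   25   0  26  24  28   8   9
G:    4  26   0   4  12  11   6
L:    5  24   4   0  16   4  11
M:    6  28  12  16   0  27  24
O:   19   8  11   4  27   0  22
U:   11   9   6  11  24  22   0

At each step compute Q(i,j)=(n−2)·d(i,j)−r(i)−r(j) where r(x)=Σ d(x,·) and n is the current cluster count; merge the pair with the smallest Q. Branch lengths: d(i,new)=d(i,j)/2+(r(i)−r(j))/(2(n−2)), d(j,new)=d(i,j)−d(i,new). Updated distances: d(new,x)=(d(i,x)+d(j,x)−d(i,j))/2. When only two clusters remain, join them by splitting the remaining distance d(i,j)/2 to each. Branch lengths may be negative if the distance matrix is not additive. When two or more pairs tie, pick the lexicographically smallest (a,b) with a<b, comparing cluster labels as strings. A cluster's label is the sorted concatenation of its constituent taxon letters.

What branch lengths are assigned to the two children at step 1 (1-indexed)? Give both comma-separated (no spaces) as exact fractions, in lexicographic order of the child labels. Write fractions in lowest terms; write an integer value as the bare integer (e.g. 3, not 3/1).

69/10,11/10

iteration 1: select F,O (d=8, Q=-171); attach at lengths (69/10, 11/10); label the merged cluster FO
  updated: d(C,FO)=18, d(FO,G)=29/2, d(FO,L)=10, d(FO,M)=47/2, d(FO,U)=23/2
iteration 2: select C,M (d=6, Q=-203/2); attach at lengths (-27/16, 123/16); label the merged cluster CM
  updated: d(CM,FO)=71/4, d(CM,G)=5, d(CM,L)=15/2, d(CM,U)=29/2
iteration 3: select FO,U (d=23/2, Q=-249/4); attach at lengths (181/24, 95/24); label the merged cluster FOU
  updated: d(CM,FOU)=83/8, d(FOU,G)=9/2, d(FOU,L)=19/4
iteration 4: select CM,G (d=5, Q=-211/8); attach at lengths (155/32, 5/32); label the merged cluster CGM
  updated: d(CGM,FOU)=79/16, d(CGM,L)=13/4
iteration 5: select CGM,FOU (d=79/16, Q=-207/16); attach at lengths (55/32, 103/32); label the merged cluster CFGMOU
  updated: d(CFGMOU,L)=49/32
iteration 6: select CFGMOU,L (d=49/32); attach at lengths (49/64, 49/64); label the merged cluster CFGLMOU
final tree: ((((C:-27/16,M:123/16):155/32,G:5/32):55/32,((F:69/10,O:11/10):181/24,U:95/24):103/32):49/64,L:49/64)
total length: 1183/32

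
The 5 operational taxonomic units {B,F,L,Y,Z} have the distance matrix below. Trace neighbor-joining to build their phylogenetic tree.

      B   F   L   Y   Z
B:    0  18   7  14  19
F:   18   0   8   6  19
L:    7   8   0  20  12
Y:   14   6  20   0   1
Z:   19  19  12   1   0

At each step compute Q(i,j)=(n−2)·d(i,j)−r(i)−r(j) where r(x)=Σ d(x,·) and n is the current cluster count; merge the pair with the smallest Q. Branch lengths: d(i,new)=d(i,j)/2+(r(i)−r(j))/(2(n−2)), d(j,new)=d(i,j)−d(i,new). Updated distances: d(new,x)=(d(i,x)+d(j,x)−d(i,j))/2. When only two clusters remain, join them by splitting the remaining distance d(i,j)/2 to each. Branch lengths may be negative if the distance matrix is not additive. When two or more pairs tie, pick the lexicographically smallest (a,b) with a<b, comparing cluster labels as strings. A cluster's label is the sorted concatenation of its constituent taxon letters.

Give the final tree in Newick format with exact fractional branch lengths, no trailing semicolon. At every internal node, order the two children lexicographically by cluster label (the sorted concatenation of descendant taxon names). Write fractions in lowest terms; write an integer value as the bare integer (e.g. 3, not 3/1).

(((B:49/8,L:7/8):39/8,F:37/8):59/16,(Y:-7/6,Z:13/6):59/16)

iteration 1: select Y,Z (d=1, Q=-89); attach at lengths (-7/6, 13/6); label the merged cluster YZ
  updated: d(B,YZ)=16, d(F,YZ)=12, d(L,YZ)=31/2
iteration 2: select B,L (d=7, Q=-115/2); attach at lengths (49/8, 7/8); label the merged cluster BL
  updated: d(BL,F)=19/2, d(BL,YZ)=49/4
iteration 3: select BL,F (d=19/2, Q=-135/4); attach at lengths (39/8, 37/8); label the merged cluster BFL
  updated: d(BFL,YZ)=59/8
iteration 4: select BFL,YZ (d=59/8); attach at lengths (59/16, 59/16); label the merged cluster BFLYZ
final tree: (((B:49/8,L:7/8):39/8,F:37/8):59/16,(Y:-7/6,Z:13/6):59/16)
total length: 199/8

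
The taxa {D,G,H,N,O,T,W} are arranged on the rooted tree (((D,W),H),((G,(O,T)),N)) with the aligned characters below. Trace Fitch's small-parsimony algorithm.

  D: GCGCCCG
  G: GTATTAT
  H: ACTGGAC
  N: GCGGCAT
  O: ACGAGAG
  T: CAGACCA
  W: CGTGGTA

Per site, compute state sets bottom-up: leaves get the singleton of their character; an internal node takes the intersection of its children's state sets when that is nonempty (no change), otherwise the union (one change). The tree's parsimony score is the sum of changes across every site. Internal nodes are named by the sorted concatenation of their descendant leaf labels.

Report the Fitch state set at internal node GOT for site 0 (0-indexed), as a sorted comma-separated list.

DW@0: {G} ∪ {C} = {C,G} (union, +1)
DHW@0: {C,G} ∪ {A} = {A,C,G} (union, +1)
OT@0: {A} ∪ {C} = {A,C} (union, +1)
GOT@0: {G} ∪ {A,C} = {A,C,G} (union, +1)
GNOT@0: {A,C,G} ∩ {G} = {G} (intersection, +0)
DGHNOTW@0: {A,C,G} ∩ {G} = {G} (intersection, +0)
DW@1: {C} ∪ {G} = {C,G} (union, +1)
DHW@1: {C,G} ∩ {C} = {C} (intersection, +0)
OT@1: {C} ∪ {A} = {A,C} (union, +1)
GOT@1: {T} ∪ {A,C} = {A,C,T} (union, +1)
GNOT@1: {A,C,T} ∩ {C} = {C} (intersection, +0)
DGHNOTW@1: {C} ∩ {C} = {C} (intersection, +0)
DW@2: {G} ∪ {T} = {G,T} (union, +1)
DHW@2: {G,T} ∩ {T} = {T} (intersection, +0)
OT@2: {G} ∩ {G} = {G} (intersection, +0)
GOT@2: {A} ∪ {G} = {A,G} (union, +1)
GNOT@2: {A,G} ∩ {G} = {G} (intersection, +0)
DGHNOTW@2: {T} ∪ {G} = {G,T} (union, +1)
DW@3: {C} ∪ {G} = {C,G} (union, +1)
DHW@3: {C,G} ∩ {G} = {G} (intersection, +0)
OT@3: {A} ∩ {A} = {A} (intersection, +0)
GOT@3: {T} ∪ {A} = {A,T} (union, +1)
GNOT@3: {A,T} ∪ {G} = {A,G,T} (union, +1)
DGHNOTW@3: {G} ∩ {A,G,T} = {G} (intersection, +0)
DW@4: {C} ∪ {G} = {C,G} (union, +1)
DHW@4: {C,G} ∩ {G} = {G} (intersection, +0)
OT@4: {G} ∪ {C} = {C,G} (union, +1)
GOT@4: {T} ∪ {C,G} = {C,G,T} (union, +1)
GNOT@4: {C,G,T} ∩ {C} = {C} (intersection, +0)
DGHNOTW@4: {G} ∪ {C} = {C,G} (union, +1)
DW@5: {C} ∪ {T} = {C,T} (union, +1)
DHW@5: {C,T} ∪ {A} = {A,C,T} (union, +1)
OT@5: {A} ∪ {C} = {A,C} (union, +1)
GOT@5: {A} ∩ {A,C} = {A} (intersection, +0)
GNOT@5: {A} ∩ {A} = {A} (intersection, +0)
DGHNOTW@5: {A,C,T} ∩ {A} = {A} (intersection, +0)
DW@6: {G} ∪ {A} = {A,G} (union, +1)
DHW@6: {A,G} ∪ {C} = {A,C,G} (union, +1)
OT@6: {G} ∪ {A} = {A,G} (union, +1)
GOT@6: {T} ∪ {A,G} = {A,G,T} (union, +1)
GNOT@6: {A,G,T} ∩ {T} = {T} (intersection, +0)
DGHNOTW@6: {A,C,G} ∪ {T} = {A,C,G,T} (union, +1)
per-site changes: [4, 3, 3, 3, 4, 3, 5]; total = 25

A,C,G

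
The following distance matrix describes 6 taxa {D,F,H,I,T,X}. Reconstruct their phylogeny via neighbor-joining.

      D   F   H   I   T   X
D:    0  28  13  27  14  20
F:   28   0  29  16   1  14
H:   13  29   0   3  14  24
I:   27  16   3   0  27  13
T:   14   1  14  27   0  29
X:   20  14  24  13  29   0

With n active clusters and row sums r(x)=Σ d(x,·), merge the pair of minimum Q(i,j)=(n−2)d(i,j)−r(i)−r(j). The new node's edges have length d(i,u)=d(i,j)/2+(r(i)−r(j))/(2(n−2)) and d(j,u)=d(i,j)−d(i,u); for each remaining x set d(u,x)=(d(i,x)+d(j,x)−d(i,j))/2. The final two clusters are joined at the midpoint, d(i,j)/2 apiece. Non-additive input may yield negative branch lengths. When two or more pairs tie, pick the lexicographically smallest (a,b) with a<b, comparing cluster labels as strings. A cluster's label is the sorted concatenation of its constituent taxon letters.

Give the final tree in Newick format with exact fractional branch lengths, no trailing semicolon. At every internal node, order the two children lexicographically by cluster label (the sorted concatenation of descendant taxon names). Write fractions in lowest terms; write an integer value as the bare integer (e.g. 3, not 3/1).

(((D:39/4,(F:7/8,T:1/8):43/4):1,(H:1,I:2):31/4):37/8,X:37/8)

step 1: merge (F,T) at d=1, Q=-169; branch lengths F→7/8, T→1/8; new cluster FT
  updated: d(D,FT)=41/2, d(FT,H)=21, d(FT,I)=21, d(FT,X)=21
step 2: merge (H,I) at d=3, Q=-116; branch lengths H→1, I→2; new cluster HI
  updated: d(D,HI)=37/2, d(FT,HI)=39/2, d(HI,X)=17
step 3: merge (D,FT) at d=41/2, Q=-79; branch lengths D→39/4, FT→43/4; new cluster DFT
  updated: d(DFT,HI)=35/4, d(DFT,X)=41/4
step 4: merge (DFT,HI) at d=35/4, Q=-36; branch lengths DFT→1, HI→31/4; new cluster DFHIT
  updated: d(DFHIT,X)=37/4
step 5: merge (DFHIT,X) at d=37/4; branch lengths DFHIT→37/8, X→37/8; new cluster DFHITX
final tree: (((D:39/4,(F:7/8,T:1/8):43/4):1,(H:1,I:2):31/4):37/8,X:37/8)
total length: 85/2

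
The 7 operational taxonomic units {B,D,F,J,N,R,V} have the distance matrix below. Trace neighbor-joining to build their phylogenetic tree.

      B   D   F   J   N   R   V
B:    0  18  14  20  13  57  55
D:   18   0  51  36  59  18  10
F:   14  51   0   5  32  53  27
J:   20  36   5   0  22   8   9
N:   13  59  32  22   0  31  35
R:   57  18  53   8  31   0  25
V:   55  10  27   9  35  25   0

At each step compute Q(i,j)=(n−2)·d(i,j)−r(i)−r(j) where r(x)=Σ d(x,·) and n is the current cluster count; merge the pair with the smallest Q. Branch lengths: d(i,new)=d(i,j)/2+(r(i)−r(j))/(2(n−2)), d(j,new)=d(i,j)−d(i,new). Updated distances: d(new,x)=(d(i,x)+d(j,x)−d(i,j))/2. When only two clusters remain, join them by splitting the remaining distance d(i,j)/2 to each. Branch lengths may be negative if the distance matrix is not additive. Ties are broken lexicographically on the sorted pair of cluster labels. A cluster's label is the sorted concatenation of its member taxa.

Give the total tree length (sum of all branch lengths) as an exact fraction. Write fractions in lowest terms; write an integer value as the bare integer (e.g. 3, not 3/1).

2243/32

1. join B+N (d=13, Q=-304) ⇒ BN; edges |B|=5, |N|=8
  updated: d(BN,D)=32, d(BN,F)=33/2, d(BN,J)=29/2, d(BN,R)=75/2, d(BN,V)=77/2
2. join BN+F (d=33/2, Q=-451/2) ⇒ BFN; edges |BN|=105/16, |F|=159/16
  updated: d(BFN,D)=133/4, d(BFN,J)=3/2, d(BFN,R)=37, d(BFN,V)=49/2
3. join BFN+J (d=3/2, Q=-585/4) ⇒ BFJN; edges |BFN|=185/24, |J|=-149/24
  updated: d(BFJN,D)=271/8, d(BFJN,R)=87/4, d(BFJN,V)=16
4. join BFJN+R (d=87/4, Q=-743/8) ⇒ BFJNR; edges |BFJN|=403/32, |R|=293/32
  updated: d(BFJNR,D)=241/16, d(BFJNR,V)=77/8
5. join BFJNR+D (d=241/16, Q=-555/16) ⇒ BDFJNR; edges |BFJNR|=235/32, |D|=247/32
  updated: d(BDFJNR,V)=73/32
6. join BDFJNR+V (d=73/32) ⇒ BDFJNRV; edges |BDFJNR|=73/64, |V|=73/64
final tree: ((((((B:5,N:8):105/16,F:159/16):185/24,J:-149/24):403/32,R:293/32):235/32,D:247/32):73/64,V:73/64)
total length: 2243/32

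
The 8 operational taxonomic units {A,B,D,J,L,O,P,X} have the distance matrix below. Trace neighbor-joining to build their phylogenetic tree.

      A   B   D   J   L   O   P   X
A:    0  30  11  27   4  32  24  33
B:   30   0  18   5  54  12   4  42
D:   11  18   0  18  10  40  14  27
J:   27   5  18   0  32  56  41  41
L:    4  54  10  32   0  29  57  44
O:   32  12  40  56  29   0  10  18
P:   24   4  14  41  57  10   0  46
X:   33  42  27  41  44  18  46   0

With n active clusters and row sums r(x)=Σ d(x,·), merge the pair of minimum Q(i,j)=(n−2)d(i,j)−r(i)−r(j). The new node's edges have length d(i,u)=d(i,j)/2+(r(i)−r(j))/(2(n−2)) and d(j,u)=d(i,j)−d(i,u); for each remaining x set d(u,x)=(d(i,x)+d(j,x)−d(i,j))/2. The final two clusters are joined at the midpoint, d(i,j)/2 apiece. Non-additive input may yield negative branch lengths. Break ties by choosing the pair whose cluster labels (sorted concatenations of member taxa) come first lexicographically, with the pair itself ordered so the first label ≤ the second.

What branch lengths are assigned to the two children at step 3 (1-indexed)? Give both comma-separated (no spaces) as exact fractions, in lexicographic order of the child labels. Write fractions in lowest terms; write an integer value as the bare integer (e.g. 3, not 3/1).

1. join A+L (d=4, Q=-367) ⇒ AL; edges |A|=-15/4, |L|=31/4
  updated: d(AL,B)=40, d(AL,D)=17/2, d(AL,J)=55/2, d(AL,O)=57/2, d(AL,P)=77/2, d(AL,X)=73/2
2. join O+X (d=18, Q=-285) ⇒ OX; edges |O|=22/5, |X|=68/5
  updated: d(AL,OX)=47/2, d(B,OX)=18, d(D,OX)=49/2, d(J,OX)=79/2, d(OX,P)=19
3. join B+J (d=5, Q=-196) ⇒ BJ; edges |B|=-13/4, |J|=33/4
  updated: d(AL,BJ)=125/4, d(BJ,D)=31/2, d(BJ,OX)=105/4, d(BJ,P)=20
4. join AL+D (d=17/2, Q=-555/4) ⇒ ADL; edges |AL|=259/24, |D|=-55/24
  updated: d(ADL,BJ)=153/8, d(ADL,OX)=79/4, d(ADL,P)=22
5. join ADL+BJ (d=153/8, Q=-88) ⇒ ABDJL; edges |ADL|=135/16, |BJ|=171/16
  updated: d(ABDJL,OX)=215/16, d(ABDJL,P)=183/16
6. join ABDJL+OX (d=215/16, Q=-351/8) ⇒ ABDJLOX; edges |ABDJL|=47/16, |OX|=21/2
  updated: d(ABDJLOX,P)=17/2
7. join ABDJLOX+P (d=17/2) ⇒ ABDJLOPX; edges |ABDJLOX|=17/4, |P|=17/4
final tree: (((((A:-15/4,L:31/4):259/24,D:-55/24):135/16,(B:-13/4,J:33/4):171/16):47/16,(O:22/5,X:68/5):21/2):17/4,P:17/4)
total length: 1225/16

-13/4,33/4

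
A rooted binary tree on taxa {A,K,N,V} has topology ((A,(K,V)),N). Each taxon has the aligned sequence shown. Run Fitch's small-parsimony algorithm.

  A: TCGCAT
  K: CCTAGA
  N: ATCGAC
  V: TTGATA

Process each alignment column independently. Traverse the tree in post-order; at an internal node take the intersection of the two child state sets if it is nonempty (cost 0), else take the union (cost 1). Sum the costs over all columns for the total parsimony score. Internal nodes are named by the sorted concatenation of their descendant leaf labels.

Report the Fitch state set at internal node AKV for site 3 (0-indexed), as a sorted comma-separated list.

A,C

site 0, node KV: K={C} ∪ V={T} → {C,T} (+1)
site 0, node AKV: A={T} ∩ KV={C,T} → {T} (+0)
site 0, node AKNV: AKV={T} ∪ N={A} → {A,T} (+1)
site 1, node KV: K={C} ∪ V={T} → {C,T} (+1)
site 1, node AKV: A={C} ∩ KV={C,T} → {C} (+0)
site 1, node AKNV: AKV={C} ∪ N={T} → {C,T} (+1)
site 2, node KV: K={T} ∪ V={G} → {G,T} (+1)
site 2, node AKV: A={G} ∩ KV={G,T} → {G} (+0)
site 2, node AKNV: AKV={G} ∪ N={C} → {C,G} (+1)
site 3, node KV: K={A} ∩ V={A} → {A} (+0)
site 3, node AKV: A={C} ∪ KV={A} → {A,C} (+1)
site 3, node AKNV: AKV={A,C} ∪ N={G} → {A,C,G} (+1)
site 4, node KV: K={G} ∪ V={T} → {G,T} (+1)
site 4, node AKV: A={A} ∪ KV={G,T} → {A,G,T} (+1)
site 4, node AKNV: AKV={A,G,T} ∩ N={A} → {A} (+0)
site 5, node KV: K={A} ∩ V={A} → {A} (+0)
site 5, node AKV: A={T} ∪ KV={A} → {A,T} (+1)
site 5, node AKNV: AKV={A,T} ∪ N={C} → {A,C,T} (+1)
per-site changes: [2, 2, 2, 2, 2, 2]; total = 12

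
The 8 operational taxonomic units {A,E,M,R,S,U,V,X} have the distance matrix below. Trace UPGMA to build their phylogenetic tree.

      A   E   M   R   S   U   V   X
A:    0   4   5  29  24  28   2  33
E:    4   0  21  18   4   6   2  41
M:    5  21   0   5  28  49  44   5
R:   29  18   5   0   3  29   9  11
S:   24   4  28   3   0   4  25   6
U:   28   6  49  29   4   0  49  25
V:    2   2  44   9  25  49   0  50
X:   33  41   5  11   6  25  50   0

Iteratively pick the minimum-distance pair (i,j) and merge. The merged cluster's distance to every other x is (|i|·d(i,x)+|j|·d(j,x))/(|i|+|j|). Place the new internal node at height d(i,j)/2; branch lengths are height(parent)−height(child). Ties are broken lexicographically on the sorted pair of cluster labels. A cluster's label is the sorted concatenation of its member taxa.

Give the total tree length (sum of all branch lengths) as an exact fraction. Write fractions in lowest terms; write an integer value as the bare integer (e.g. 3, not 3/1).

1. join A+V (d=2) ⇒ AV; edges |A|=1, |V|=1
  updated: d(AV,E)=3, d(AV,M)=49/2, d(AV,R)=19, d(AV,S)=49/2, d(AV,U)=77/2, d(AV,X)=83/2
2. join AV+E (d=3) ⇒ AEV; edges |AV|=1/2, |E|=3/2
  updated: d(AEV,M)=70/3, d(AEV,R)=56/3, d(AEV,S)=53/3, d(AEV,U)=83/3, d(AEV,X)=124/3
3. join R+S (d=3) ⇒ RS; edges |R|=3/2, |S|=3/2
  updated: d(AEV,RS)=109/6, d(M,RS)=33/2, d(RS,U)=33/2, d(RS,X)=17/2
4. join M+X (d=5) ⇒ MX; edges |M|=5/2, |X|=5/2
  updated: d(AEV,MX)=97/3, d(MX,RS)=25/2, d(MX,U)=37
5. join MX+RS (d=25/2) ⇒ MRSX; edges |MX|=15/4, |RS|=19/4
  updated: d(AEV,MRSX)=101/4, d(MRSX,U)=107/4
6. join AEV+MRSX (d=101/4) ⇒ AEMRSVX; edges |AEV|=89/8, |MRSX|=51/8
  updated: d(AEMRSVX,U)=190/7
7. join AEMRSVX+U (d=190/7) ⇒ AEMRSUVX; edges |AEMRSVX|=53/56, |U|=95/7
final tree: ((((A:1,V:1):1/2,E:3/2):89/8,((M:5/2,X:5/2):15/4,(R:3/2,S:3/2):19/4):51/8):53/56,U:95/7)
total length: 2941/56

2941/56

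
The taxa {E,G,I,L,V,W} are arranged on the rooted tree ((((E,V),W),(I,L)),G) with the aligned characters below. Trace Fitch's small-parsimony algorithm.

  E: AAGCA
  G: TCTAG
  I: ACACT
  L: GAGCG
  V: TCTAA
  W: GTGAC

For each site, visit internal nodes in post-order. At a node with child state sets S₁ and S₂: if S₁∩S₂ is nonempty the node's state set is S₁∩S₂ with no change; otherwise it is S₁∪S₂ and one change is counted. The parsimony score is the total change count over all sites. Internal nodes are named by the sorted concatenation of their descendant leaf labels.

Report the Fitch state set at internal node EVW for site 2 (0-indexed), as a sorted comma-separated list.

site 0, node EV: E={A} ∪ V={T} → {A,T} (+1)
site 0, node EVW: EV={A,T} ∪ W={G} → {A,G,T} (+1)
site 0, node IL: I={A} ∪ L={G} → {A,G} (+1)
site 0, node EILVW: EVW={A,G,T} ∩ IL={A,G} → {A,G} (+0)
site 0, node EGILVW: EILVW={A,G} ∪ G={T} → {A,G,T} (+1)
site 1, node EV: E={A} ∪ V={C} → {A,C} (+1)
site 1, node EVW: EV={A,C} ∪ W={T} → {A,C,T} (+1)
site 1, node IL: I={C} ∪ L={A} → {A,C} (+1)
site 1, node EILVW: EVW={A,C,T} ∩ IL={A,C} → {A,C} (+0)
site 1, node EGILVW: EILVW={A,C} ∩ G={C} → {C} (+0)
site 2, node EV: E={G} ∪ V={T} → {G,T} (+1)
site 2, node EVW: EV={G,T} ∩ W={G} → {G} (+0)
site 2, node IL: I={A} ∪ L={G} → {A,G} (+1)
site 2, node EILVW: EVW={G} ∩ IL={A,G} → {G} (+0)
site 2, node EGILVW: EILVW={G} ∪ G={T} → {G,T} (+1)
site 3, node EV: E={C} ∪ V={A} → {A,C} (+1)
site 3, node EVW: EV={A,C} ∩ W={A} → {A} (+0)
site 3, node IL: I={C} ∩ L={C} → {C} (+0)
site 3, node EILVW: EVW={A} ∪ IL={C} → {A,C} (+1)
site 3, node EGILVW: EILVW={A,C} ∩ G={A} → {A} (+0)
site 4, node EV: E={A} ∩ V={A} → {A} (+0)
site 4, node EVW: EV={A} ∪ W={C} → {A,C} (+1)
site 4, node IL: I={T} ∪ L={G} → {G,T} (+1)
site 4, node EILVW: EVW={A,C} ∪ IL={G,T} → {A,C,G,T} (+1)
site 4, node EGILVW: EILVW={A,C,G,T} ∩ G={G} → {G} (+0)
per-site changes: [4, 3, 3, 2, 3]; total = 15

G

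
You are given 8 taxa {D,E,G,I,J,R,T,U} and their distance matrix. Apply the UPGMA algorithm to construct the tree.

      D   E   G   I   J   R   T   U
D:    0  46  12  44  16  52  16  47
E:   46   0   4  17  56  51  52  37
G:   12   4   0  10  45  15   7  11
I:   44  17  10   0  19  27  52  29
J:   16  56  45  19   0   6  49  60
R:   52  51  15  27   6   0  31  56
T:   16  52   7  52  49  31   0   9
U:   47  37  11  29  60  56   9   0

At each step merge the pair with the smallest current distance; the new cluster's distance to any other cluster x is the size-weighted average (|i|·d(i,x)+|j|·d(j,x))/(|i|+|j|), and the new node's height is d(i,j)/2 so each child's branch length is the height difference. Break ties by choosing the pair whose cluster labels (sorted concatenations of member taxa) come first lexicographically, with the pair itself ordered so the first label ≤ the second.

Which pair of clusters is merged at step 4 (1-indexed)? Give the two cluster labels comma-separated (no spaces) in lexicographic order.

EG,I

1. join E+G (d=4) ⇒ EG; edges |E|=2, |G|=2
  updated: d(D,EG)=29, d(EG,I)=27/2, d(EG,J)=101/2, d(EG,R)=33, d(EG,T)=59/2, d(EG,U)=24
2. join J+R (d=6) ⇒ JR; edges |J|=3, |R|=3
  updated: d(D,JR)=34, d(EG,JR)=167/4, d(I,JR)=23, d(JR,T)=40, d(JR,U)=58
3. join T+U (d=9) ⇒ TU; edges |T|=9/2, |U|=9/2
  updated: d(D,TU)=63/2, d(EG,TU)=107/4, d(I,TU)=81/2, d(JR,TU)=49
4. join EG+I (d=27/2) ⇒ EGI; edges |EG|=19/4, |I|=27/4
  updated: d(D,EGI)=34, d(EGI,JR)=71/2, d(EGI,TU)=94/3
5. join EGI+TU (d=94/3) ⇒ EGITU; edges |EGI|=107/12, |TU|=67/6
  updated: d(D,EGITU)=33, d(EGITU,JR)=409/10
6. join D+EGITU (d=33) ⇒ DEGITU; edges |D|=33/2, |EGITU|=5/6
  updated: d(DEGITU,JR)=159/4
7. join DEGITU+JR (d=159/4) ⇒ DEGIJRTU; edges |DEGITU|=27/8, |JR|=135/8
final tree: ((D:33/2,(((E:2,G:2):19/4,I:27/4):107/12,(T:9/2,U:9/2):67/6):5/6):27/8,(J:3,R:3):135/8)
total length: 529/6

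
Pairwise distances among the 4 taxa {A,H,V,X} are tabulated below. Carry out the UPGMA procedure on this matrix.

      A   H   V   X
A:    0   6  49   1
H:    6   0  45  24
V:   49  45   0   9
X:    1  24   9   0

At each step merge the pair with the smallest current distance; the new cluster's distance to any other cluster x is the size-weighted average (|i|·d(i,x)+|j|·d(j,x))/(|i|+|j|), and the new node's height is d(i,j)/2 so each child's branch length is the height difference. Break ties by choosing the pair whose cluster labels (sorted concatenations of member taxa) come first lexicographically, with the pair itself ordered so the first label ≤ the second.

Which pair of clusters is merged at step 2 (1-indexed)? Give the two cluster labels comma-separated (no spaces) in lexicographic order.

iteration 1: select A,X (d=1); attach at lengths (1/2, 1/2); label the merged cluster AX
  updated: d(AX,H)=15, d(AX,V)=29
iteration 2: select AX,H (d=15); attach at lengths (7, 15/2); label the merged cluster AHX
  updated: d(AHX,V)=103/3
iteration 3: select AHX,V (d=103/3); attach at lengths (29/3, 103/6); label the merged cluster AHVX
final tree: (((A:1/2,X:1/2):7,H:15/2):29/3,V:103/6)
total length: 127/3

AX,H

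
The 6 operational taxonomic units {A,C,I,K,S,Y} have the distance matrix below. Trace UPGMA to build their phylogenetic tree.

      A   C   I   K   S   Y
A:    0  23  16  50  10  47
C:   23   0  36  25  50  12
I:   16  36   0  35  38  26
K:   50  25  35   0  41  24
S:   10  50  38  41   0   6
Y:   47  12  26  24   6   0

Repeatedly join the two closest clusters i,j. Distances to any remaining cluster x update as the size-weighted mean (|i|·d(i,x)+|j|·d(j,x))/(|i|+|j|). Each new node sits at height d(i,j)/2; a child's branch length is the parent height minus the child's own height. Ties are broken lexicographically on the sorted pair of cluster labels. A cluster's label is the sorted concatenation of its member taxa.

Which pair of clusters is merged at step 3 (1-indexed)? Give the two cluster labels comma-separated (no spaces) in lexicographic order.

C,K

step 1: merge (S,Y) at d=6; branch lengths S→3, Y→3; new cluster SY
  updated: d(A,SY)=57/2, d(C,SY)=31, d(I,SY)=32, d(K,SY)=65/2
step 2: merge (A,I) at d=16; branch lengths A→8, I→8; new cluster AI
  updated: d(AI,C)=59/2, d(AI,K)=85/2, d(AI,SY)=121/4
step 3: merge (C,K) at d=25; branch lengths C→25/2, K→25/2; new cluster CK
  updated: d(AI,CK)=36, d(CK,SY)=127/4
step 4: merge (AI,SY) at d=121/4; branch lengths AI→57/8, SY→97/8; new cluster AISY
  updated: d(AISY,CK)=271/8
step 5: merge (AISY,CK) at d=271/8; branch lengths AISY→29/16, CK→71/16; new cluster ACIKSY
final tree: (((A:8,I:8):57/8,(S:3,Y:3):97/8):29/16,(C:25/2,K:25/2):71/16)
total length: 145/2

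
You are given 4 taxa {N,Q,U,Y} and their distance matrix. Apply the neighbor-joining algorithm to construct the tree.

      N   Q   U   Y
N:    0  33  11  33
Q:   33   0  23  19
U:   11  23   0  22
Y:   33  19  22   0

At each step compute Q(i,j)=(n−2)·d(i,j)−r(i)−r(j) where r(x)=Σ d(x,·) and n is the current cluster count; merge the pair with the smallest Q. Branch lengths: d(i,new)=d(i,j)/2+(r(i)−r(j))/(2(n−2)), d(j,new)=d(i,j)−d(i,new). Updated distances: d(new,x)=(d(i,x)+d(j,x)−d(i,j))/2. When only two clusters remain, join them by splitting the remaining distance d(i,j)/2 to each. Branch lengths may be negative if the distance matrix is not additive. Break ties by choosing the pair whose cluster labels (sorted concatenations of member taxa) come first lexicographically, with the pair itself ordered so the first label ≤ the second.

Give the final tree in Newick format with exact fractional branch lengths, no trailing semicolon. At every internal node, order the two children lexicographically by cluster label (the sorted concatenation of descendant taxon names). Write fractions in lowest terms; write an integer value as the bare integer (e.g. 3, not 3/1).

iteration 1: select N,U (d=11, Q=-111); attach at lengths (43/4, 1/4); label the merged cluster NU
  updated: d(NU,Q)=45/2, d(NU,Y)=22
iteration 2: select NU,Q (d=45/2, Q=-127/2); attach at lengths (51/4, 39/4); label the merged cluster NQU
  updated: d(NQU,Y)=37/4
iteration 3: select NQU,Y (d=37/4); attach at lengths (37/8, 37/8); label the merged cluster NQUY
final tree: (((N:43/4,U:1/4):51/4,Q:39/4):37/8,Y:37/8)
total length: 171/4

(((N:43/4,U:1/4):51/4,Q:39/4):37/8,Y:37/8)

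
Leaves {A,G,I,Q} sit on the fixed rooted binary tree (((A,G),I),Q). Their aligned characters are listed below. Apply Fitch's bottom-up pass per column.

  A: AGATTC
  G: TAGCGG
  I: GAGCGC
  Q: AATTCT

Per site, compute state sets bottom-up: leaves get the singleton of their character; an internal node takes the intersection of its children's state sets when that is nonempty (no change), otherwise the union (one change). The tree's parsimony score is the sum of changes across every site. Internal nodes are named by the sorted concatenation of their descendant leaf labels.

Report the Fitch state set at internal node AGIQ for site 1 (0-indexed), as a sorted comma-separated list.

A

[col 0] AG: children A:{A}, G:{T} ∪→ {A,T}; cost 1
[col 0] AGI: children AG:{A,T}, I:{G} ∪→ {A,G,T}; cost 1
[col 0] AGIQ: children AGI:{A,G,T}, Q:{A} ∩→ {A}; cost 0
[col 1] AG: children A:{G}, G:{A} ∪→ {A,G}; cost 1
[col 1] AGI: children AG:{A,G}, I:{A} ∩→ {A}; cost 0
[col 1] AGIQ: children AGI:{A}, Q:{A} ∩→ {A}; cost 0
[col 2] AG: children A:{A}, G:{G} ∪→ {A,G}; cost 1
[col 2] AGI: children AG:{A,G}, I:{G} ∩→ {G}; cost 0
[col 2] AGIQ: children AGI:{G}, Q:{T} ∪→ {G,T}; cost 1
[col 3] AG: children A:{T}, G:{C} ∪→ {C,T}; cost 1
[col 3] AGI: children AG:{C,T}, I:{C} ∩→ {C}; cost 0
[col 3] AGIQ: children AGI:{C}, Q:{T} ∪→ {C,T}; cost 1
[col 4] AG: children A:{T}, G:{G} ∪→ {G,T}; cost 1
[col 4] AGI: children AG:{G,T}, I:{G} ∩→ {G}; cost 0
[col 4] AGIQ: children AGI:{G}, Q:{C} ∪→ {C,G}; cost 1
[col 5] AG: children A:{C}, G:{G} ∪→ {C,G}; cost 1
[col 5] AGI: children AG:{C,G}, I:{C} ∩→ {C}; cost 0
[col 5] AGIQ: children AGI:{C}, Q:{T} ∪→ {C,T}; cost 1
per-site changes: [2, 1, 2, 2, 2, 2]; total = 11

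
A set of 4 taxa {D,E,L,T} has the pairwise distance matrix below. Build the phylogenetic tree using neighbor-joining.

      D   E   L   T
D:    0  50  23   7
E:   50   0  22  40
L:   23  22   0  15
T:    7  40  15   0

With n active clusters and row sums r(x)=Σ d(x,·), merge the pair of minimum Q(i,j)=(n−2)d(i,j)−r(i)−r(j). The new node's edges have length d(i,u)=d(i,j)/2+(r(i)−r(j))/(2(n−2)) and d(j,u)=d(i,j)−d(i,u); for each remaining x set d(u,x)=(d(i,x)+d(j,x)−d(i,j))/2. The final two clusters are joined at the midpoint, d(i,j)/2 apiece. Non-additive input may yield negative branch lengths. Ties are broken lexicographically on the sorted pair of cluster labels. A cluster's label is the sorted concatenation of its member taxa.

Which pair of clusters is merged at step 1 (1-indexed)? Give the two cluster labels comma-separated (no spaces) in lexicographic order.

D,T

step 1: merge (D,T) at d=7, Q=-128; branch lengths D→8, T→-1; new cluster DT
  updated: d(DT,E)=83/2, d(DT,L)=31/2
step 2: merge (DT,E) at d=83/2, Q=-79; branch lengths DT→35/2, E→24; new cluster DET
  updated: d(DET,L)=-2
step 3: merge (DET,L) at d=-2; branch lengths DET→-1, L→-1; new cluster DELT
final tree: (((D:8,T:-1):35/2,E:24):-1,L:-1)
total length: 93/2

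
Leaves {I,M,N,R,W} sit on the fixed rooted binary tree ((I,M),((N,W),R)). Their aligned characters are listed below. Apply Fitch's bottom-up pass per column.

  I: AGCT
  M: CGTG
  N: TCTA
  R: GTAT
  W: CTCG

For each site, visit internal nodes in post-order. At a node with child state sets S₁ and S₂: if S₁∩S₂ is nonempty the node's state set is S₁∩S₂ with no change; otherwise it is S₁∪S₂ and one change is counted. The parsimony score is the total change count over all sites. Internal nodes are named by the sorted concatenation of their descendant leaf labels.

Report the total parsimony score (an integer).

[col 0] IM: children I:{A}, M:{C} ∪→ {A,C}; cost 1
[col 0] NW: children N:{T}, W:{C} ∪→ {C,T}; cost 1
[col 0] NRW: children NW:{C,T}, R:{G} ∪→ {C,G,T}; cost 1
[col 0] IMNRW: children IM:{A,C}, NRW:{C,G,T} ∩→ {C}; cost 0
[col 1] IM: children I:{G}, M:{G} ∩→ {G}; cost 0
[col 1] NW: children N:{C}, W:{T} ∪→ {C,T}; cost 1
[col 1] NRW: children NW:{C,T}, R:{T} ∩→ {T}; cost 0
[col 1] IMNRW: children IM:{G}, NRW:{T} ∪→ {G,T}; cost 1
[col 2] IM: children I:{C}, M:{T} ∪→ {C,T}; cost 1
[col 2] NW: children N:{T}, W:{C} ∪→ {C,T}; cost 1
[col 2] NRW: children NW:{C,T}, R:{A} ∪→ {A,C,T}; cost 1
[col 2] IMNRW: children IM:{C,T}, NRW:{A,C,T} ∩→ {C,T}; cost 0
[col 3] IM: children I:{T}, M:{G} ∪→ {G,T}; cost 1
[col 3] NW: children N:{A}, W:{G} ∪→ {A,G}; cost 1
[col 3] NRW: children NW:{A,G}, R:{T} ∪→ {A,G,T}; cost 1
[col 3] IMNRW: children IM:{G,T}, NRW:{A,G,T} ∩→ {G,T}; cost 0
per-site changes: [3, 2, 3, 3]; total = 11

11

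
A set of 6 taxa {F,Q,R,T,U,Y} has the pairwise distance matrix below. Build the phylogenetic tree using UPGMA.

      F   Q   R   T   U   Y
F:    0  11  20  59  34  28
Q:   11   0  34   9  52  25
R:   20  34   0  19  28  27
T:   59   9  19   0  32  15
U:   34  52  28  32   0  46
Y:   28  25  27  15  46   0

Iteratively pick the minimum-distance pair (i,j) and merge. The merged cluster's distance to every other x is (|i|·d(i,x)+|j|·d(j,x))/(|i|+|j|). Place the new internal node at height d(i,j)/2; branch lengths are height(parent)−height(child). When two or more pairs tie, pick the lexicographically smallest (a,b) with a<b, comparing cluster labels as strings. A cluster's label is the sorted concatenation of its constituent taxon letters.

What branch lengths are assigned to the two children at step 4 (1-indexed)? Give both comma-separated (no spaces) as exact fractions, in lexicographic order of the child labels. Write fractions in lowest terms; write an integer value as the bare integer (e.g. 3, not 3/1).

1. join Q+T (d=9) ⇒ QT; edges |Q|=9/2, |T|=9/2
  updated: d(F,QT)=35, d(QT,R)=53/2, d(QT,U)=42, d(QT,Y)=20
2. join F+R (d=20) ⇒ FR; edges |F|=10, |R|=10
  updated: d(FR,QT)=123/4, d(FR,U)=31, d(FR,Y)=55/2
3. join QT+Y (d=20) ⇒ QTY; edges |QT|=11/2, |Y|=10
  updated: d(FR,QTY)=89/3, d(QTY,U)=130/3
4. join FR+QTY (d=89/3) ⇒ FQRTY; edges |FR|=29/6, |QTY|=29/6
  updated: d(FQRTY,U)=192/5
5. join FQRTY+U (d=192/5) ⇒ FQRTUY; edges |FQRTY|=131/30, |U|=96/5
final tree: (((F:10,R:10):29/6,((Q:9/2,T:9/2):11/2,Y:10):29/6):131/30,U:96/5)
total length: 1166/15

29/6,29/6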